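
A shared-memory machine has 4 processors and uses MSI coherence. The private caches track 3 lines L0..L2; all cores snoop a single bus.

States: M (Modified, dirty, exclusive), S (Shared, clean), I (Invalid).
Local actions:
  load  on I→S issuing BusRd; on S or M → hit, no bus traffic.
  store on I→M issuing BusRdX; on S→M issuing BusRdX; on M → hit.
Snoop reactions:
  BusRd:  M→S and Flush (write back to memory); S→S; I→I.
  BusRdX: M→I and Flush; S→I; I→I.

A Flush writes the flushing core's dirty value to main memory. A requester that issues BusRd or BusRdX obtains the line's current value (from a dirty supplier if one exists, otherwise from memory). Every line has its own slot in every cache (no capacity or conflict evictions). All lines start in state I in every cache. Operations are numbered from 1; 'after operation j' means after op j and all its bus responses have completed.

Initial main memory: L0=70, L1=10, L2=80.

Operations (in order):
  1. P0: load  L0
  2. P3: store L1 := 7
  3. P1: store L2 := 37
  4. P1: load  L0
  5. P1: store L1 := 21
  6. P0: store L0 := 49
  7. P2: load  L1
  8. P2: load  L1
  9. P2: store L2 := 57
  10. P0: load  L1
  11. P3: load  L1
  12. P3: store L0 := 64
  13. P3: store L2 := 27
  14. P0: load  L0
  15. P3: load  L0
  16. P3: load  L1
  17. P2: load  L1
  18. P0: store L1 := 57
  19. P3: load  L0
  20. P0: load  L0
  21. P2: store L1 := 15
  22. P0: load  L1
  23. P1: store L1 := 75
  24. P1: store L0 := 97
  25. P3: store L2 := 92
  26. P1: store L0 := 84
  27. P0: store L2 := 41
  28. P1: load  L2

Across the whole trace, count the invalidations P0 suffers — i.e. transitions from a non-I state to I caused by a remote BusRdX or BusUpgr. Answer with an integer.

  op1 P0: load  L0 → S/I/I/I on L0; bus BusRd; mem=70
  op2 P3: store L1 := 7 → I/I/I/M on L1; bus BusRdX; mem=10
  op3 P1: store L2 := 37 → I/M/I/I on L2; bus BusRdX; mem=80
  op4 P1: load  L0 → S/S/I/I on L0; bus BusRd; mem=70
  op5 P1: store L1 := 21 → I/M/I/I on L1; bus BusRdX Flush; mem=7
  op6 P0: store L0 := 49 → M/I/I/I on L0; bus BusRdX; mem=70
  op7 P2: load  L1 → I/S/S/I on L1; bus BusRd Flush; mem=21
  op8 P2: load  L1 → I/S/S/I on L1; bus (none); mem=21
  op9 P2: store L2 := 57 → I/I/M/I on L2; bus BusRdX Flush; mem=37
  op10 P0: load  L1 → S/S/S/I on L1; bus BusRd; mem=21
  op11 P3: load  L1 → S/S/S/S on L1; bus BusRd; mem=21
  op12 P3: store L0 := 64 → I/I/I/M on L0; bus BusRdX Flush; mem=49
  op13 P3: store L2 := 27 → I/I/I/M on L2; bus BusRdX Flush; mem=57
  op14 P0: load  L0 → S/I/I/S on L0; bus BusRd Flush; mem=64
  op15 P3: load  L0 → S/I/I/S on L0; bus (none); mem=64
  op16 P3: load  L1 → S/S/S/S on L1; bus (none); mem=21
  op17 P2: load  L1 → S/S/S/S on L1; bus (none); mem=21
  op18 P0: store L1 := 57 → M/I/I/I on L1; bus BusRdX; mem=21
  op19 P3: load  L0 → S/I/I/S on L0; bus (none); mem=64
  op20 P0: load  L0 → S/I/I/S on L0; bus (none); mem=64
  op21 P2: store L1 := 15 → I/I/M/I on L1; bus BusRdX Flush; mem=57
  op22 P0: load  L1 → S/I/S/I on L1; bus BusRd Flush; mem=15
  op23 P1: store L1 := 75 → I/M/I/I on L1; bus BusRdX; mem=15
  op24 P1: store L0 := 97 → I/M/I/I on L0; bus BusRdX; mem=64
  op25 P3: store L2 := 92 → I/I/I/M on L2; bus (none); mem=57
  op26 P1: store L0 := 84 → I/M/I/I on L0; bus (none); mem=64
  op27 P0: store L2 := 41 → M/I/I/I on L2; bus BusRdX Flush; mem=92
  op28 P1: load  L2 → S/S/I/I on L2; bus BusRd Flush; mem=41

invalidations = 4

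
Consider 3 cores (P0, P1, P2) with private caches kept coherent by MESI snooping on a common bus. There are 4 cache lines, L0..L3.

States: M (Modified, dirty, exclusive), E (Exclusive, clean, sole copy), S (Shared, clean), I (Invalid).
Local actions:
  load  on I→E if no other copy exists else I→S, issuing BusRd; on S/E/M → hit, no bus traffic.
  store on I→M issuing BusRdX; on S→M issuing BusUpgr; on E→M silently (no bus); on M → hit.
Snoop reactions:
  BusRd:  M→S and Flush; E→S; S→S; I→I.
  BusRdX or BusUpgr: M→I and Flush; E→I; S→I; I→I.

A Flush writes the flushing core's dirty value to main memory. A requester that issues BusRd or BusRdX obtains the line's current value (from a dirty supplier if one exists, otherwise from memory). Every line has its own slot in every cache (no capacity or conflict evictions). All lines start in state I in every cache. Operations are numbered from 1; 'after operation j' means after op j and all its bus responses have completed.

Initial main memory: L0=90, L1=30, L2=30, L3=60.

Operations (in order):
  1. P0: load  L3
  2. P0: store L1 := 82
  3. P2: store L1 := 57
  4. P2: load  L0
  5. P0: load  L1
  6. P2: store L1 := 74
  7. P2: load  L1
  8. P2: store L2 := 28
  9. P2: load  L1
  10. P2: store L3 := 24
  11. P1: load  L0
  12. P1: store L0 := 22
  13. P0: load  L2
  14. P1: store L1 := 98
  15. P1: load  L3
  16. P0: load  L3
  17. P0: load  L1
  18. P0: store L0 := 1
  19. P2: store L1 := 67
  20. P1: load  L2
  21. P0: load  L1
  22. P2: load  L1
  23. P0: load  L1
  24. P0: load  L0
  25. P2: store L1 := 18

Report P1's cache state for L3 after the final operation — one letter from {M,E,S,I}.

1. P0: load  L3  bus=[BusRd]  L3: P0=E P1=I P2=I  mem[L3]=60
2. P0: store L1 := 82  bus=[BusRdX]  L1: P0=M P1=I P2=I  mem[L1]=30
3. P2: store L1 := 57  bus=[BusRdX,Flush]  L1: P0=I P1=I P2=M  mem[L1]=82
4. P2: load  L0  bus=[BusRd]  L0: P0=I P1=I P2=E  mem[L0]=90
5. P0: load  L1  bus=[BusRd,Flush]  L1: P0=S P1=I P2=S  mem[L1]=57
6. P2: store L1 := 74  bus=[BusUpgr]  L1: P0=I P1=I P2=M  mem[L1]=57
7. P2: load  L1  bus=[-]  L1: P0=I P1=I P2=M  mem[L1]=57
8. P2: store L2 := 28  bus=[BusRdX]  L2: P0=I P1=I P2=M  mem[L2]=30
9. P2: load  L1  bus=[-]  L1: P0=I P1=I P2=M  mem[L1]=57
10. P2: store L3 := 24  bus=[BusRdX]  L3: P0=I P1=I P2=M  mem[L3]=60
11. P1: load  L0  bus=[BusRd]  L0: P0=I P1=S P2=S  mem[L0]=90
12. P1: store L0 := 22  bus=[BusUpgr]  L0: P0=I P1=M P2=I  mem[L0]=90
13. P0: load  L2  bus=[BusRd,Flush]  L2: P0=S P1=I P2=S  mem[L2]=28
14. P1: store L1 := 98  bus=[BusRdX,Flush]  L1: P0=I P1=M P2=I  mem[L1]=74
15. P1: load  L3  bus=[BusRd,Flush]  L3: P0=I P1=S P2=S  mem[L3]=24
16. P0: load  L3  bus=[BusRd]  L3: P0=S P1=S P2=S  mem[L3]=24
17. P0: load  L1  bus=[BusRd,Flush]  L1: P0=S P1=S P2=I  mem[L1]=98
18. P0: store L0 := 1  bus=[BusRdX,Flush]  L0: P0=M P1=I P2=I  mem[L0]=22
19. P2: store L1 := 67  bus=[BusRdX]  L1: P0=I P1=I P2=M  mem[L1]=98
20. P1: load  L2  bus=[BusRd]  L2: P0=S P1=S P2=S  mem[L2]=28
21. P0: load  L1  bus=[BusRd,Flush]  L1: P0=S P1=I P2=S  mem[L1]=67
22. P2: load  L1  bus=[-]  L1: P0=S P1=I P2=S  mem[L1]=67
23. P0: load  L1  bus=[-]  L1: P0=S P1=I P2=S  mem[L1]=67
24. P0: load  L0  bus=[-]  L0: P0=M P1=I P2=I  mem[L0]=22
25. P2: store L1 := 18  bus=[BusUpgr]  L1: P0=I P1=I P2=M  mem[L1]=67

state = S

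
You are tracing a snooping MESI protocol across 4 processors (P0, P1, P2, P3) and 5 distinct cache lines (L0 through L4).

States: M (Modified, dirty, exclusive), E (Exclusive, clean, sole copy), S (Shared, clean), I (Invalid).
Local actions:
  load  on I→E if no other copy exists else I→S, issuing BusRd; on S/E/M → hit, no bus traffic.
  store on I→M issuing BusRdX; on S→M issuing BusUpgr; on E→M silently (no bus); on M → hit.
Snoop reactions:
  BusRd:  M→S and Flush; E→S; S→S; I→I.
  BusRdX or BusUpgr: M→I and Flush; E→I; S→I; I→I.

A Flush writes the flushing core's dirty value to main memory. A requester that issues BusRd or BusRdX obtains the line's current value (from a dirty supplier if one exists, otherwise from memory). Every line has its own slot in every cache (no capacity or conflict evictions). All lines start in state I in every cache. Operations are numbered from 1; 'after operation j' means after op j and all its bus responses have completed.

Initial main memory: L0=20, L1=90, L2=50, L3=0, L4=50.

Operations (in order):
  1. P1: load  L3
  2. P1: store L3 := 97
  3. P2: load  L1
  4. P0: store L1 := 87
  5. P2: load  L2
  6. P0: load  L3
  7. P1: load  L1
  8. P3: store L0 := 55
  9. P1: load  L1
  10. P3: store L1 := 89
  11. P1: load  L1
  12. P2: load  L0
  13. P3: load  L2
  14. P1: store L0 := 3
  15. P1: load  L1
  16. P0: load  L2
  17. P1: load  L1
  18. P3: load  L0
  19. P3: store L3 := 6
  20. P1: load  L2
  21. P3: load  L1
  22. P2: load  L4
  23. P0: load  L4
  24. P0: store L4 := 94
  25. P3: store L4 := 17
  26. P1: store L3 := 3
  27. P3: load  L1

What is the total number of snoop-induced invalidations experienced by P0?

  op1 P1: load  L3 → I/E/I/I on L3; bus BusRd; mem=0
  op2 P1: store L3 := 97 → I/M/I/I on L3; bus (none); mem=0
  op3 P2: load  L1 → I/I/E/I on L1; bus BusRd; mem=90
  op4 P0: store L1 := 87 → M/I/I/I on L1; bus BusRdX; mem=90
  op5 P2: load  L2 → I/I/E/I on L2; bus BusRd; mem=50
  op6 P0: load  L3 → S/S/I/I on L3; bus BusRd Flush; mem=97
  op7 P1: load  L1 → S/S/I/I on L1; bus BusRd Flush; mem=87
  op8 P3: store L0 := 55 → I/I/I/M on L0; bus BusRdX; mem=20
  op9 P1: load  L1 → S/S/I/I on L1; bus (none); mem=87
  op10 P3: store L1 := 89 → I/I/I/M on L1; bus BusRdX; mem=87
  op11 P1: load  L1 → I/S/I/S on L1; bus BusRd Flush; mem=89
  op12 P2: load  L0 → I/I/S/S on L0; bus BusRd Flush; mem=55
  op13 P3: load  L2 → I/I/S/S on L2; bus BusRd; mem=50
  op14 P1: store L0 := 3 → I/M/I/I on L0; bus BusRdX; mem=55
  op15 P1: load  L1 → I/S/I/S on L1; bus (none); mem=89
  op16 P0: load  L2 → S/I/S/S on L2; bus BusRd; mem=50
  op17 P1: load  L1 → I/S/I/S on L1; bus (none); mem=89
  op18 P3: load  L0 → I/S/I/S on L0; bus BusRd Flush; mem=3
  op19 P3: store L3 := 6 → I/I/I/M on L3; bus BusRdX; mem=97
  op20 P1: load  L2 → S/S/S/S on L2; bus BusRd; mem=50
  op21 P3: load  L1 → I/S/I/S on L1; bus (none); mem=89
  op22 P2: load  L4 → I/I/E/I on L4; bus BusRd; mem=50
  op23 P0: load  L4 → S/I/S/I on L4; bus BusRd; mem=50
  op24 P0: store L4 := 94 → M/I/I/I on L4; bus BusUpgr; mem=50
  op25 P3: store L4 := 17 → I/I/I/M on L4; bus BusRdX Flush; mem=94
  op26 P1: store L3 := 3 → I/M/I/I on L3; bus BusRdX Flush; mem=6
  op27 P3: load  L1 → I/S/I/S on L1; bus (none); mem=89

invalidations = 3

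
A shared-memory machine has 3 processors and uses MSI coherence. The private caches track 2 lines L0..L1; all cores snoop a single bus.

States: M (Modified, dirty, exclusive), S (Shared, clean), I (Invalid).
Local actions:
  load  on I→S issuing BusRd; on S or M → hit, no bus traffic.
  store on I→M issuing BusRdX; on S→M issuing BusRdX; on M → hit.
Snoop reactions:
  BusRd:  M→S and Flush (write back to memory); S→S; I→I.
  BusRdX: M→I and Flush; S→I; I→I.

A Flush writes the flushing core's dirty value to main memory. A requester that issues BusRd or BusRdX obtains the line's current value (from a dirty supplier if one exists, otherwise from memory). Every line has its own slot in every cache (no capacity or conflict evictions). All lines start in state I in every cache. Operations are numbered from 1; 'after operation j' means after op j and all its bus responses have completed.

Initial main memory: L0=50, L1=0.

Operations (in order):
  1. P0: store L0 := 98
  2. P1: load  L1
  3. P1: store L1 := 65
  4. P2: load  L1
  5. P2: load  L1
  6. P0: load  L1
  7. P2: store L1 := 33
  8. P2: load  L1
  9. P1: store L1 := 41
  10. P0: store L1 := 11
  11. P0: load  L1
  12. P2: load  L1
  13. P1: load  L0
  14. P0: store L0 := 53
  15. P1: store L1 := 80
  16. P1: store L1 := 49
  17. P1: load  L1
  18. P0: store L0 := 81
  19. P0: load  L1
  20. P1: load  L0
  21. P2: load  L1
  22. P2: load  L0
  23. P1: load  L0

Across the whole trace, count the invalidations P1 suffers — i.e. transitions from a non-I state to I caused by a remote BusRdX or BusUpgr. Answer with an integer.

step 1: P0: store L0 := 98  ⟶  MII  (L0)  txn=BusRdX  M[L0]=50
step 2: P1: load  L1  ⟶  ISI  (L1)  txn=BusRd  M[L1]=0
step 3: P1: store L1 := 65  ⟶  IMI  (L1)  txn=BusRdX  M[L1]=0
step 4: P2: load  L1  ⟶  ISS  (L1)  txn=BusRd+Flush  M[L1]=65
step 5: P2: load  L1  ⟶  ISS  (L1)  txn=∅  M[L1]=65
step 6: P0: load  L1  ⟶  SSS  (L1)  txn=BusRd  M[L1]=65
step 7: P2: store L1 := 33  ⟶  IIM  (L1)  txn=BusRdX  M[L1]=65
step 8: P2: load  L1  ⟶  IIM  (L1)  txn=∅  M[L1]=65
step 9: P1: store L1 := 41  ⟶  IMI  (L1)  txn=BusRdX+Flush  M[L1]=33
step 10: P0: store L1 := 11  ⟶  MII  (L1)  txn=BusRdX+Flush  M[L1]=41
step 11: P0: load  L1  ⟶  MII  (L1)  txn=∅  M[L1]=41
step 12: P2: load  L1  ⟶  SIS  (L1)  txn=BusRd+Flush  M[L1]=11
step 13: P1: load  L0  ⟶  SSI  (L0)  txn=BusRd+Flush  M[L0]=98
step 14: P0: store L0 := 53  ⟶  MII  (L0)  txn=BusRdX  M[L0]=98
step 15: P1: store L1 := 80  ⟶  IMI  (L1)  txn=BusRdX  M[L1]=11
step 16: P1: store L1 := 49  ⟶  IMI  (L1)  txn=∅  M[L1]=11
step 17: P1: load  L1  ⟶  IMI  (L1)  txn=∅  M[L1]=11
step 18: P0: store L0 := 81  ⟶  MII  (L0)  txn=∅  M[L0]=98
step 19: P0: load  L1  ⟶  SSI  (L1)  txn=BusRd+Flush  M[L1]=49
step 20: P1: load  L0  ⟶  SSI  (L0)  txn=BusRd+Flush  M[L0]=81
step 21: P2: load  L1  ⟶  SSS  (L1)  txn=BusRd  M[L1]=49
step 22: P2: load  L0  ⟶  SSS  (L0)  txn=BusRd  M[L0]=81
step 23: P1: load  L0  ⟶  SSS  (L0)  txn=∅  M[L0]=81

invalidations = 3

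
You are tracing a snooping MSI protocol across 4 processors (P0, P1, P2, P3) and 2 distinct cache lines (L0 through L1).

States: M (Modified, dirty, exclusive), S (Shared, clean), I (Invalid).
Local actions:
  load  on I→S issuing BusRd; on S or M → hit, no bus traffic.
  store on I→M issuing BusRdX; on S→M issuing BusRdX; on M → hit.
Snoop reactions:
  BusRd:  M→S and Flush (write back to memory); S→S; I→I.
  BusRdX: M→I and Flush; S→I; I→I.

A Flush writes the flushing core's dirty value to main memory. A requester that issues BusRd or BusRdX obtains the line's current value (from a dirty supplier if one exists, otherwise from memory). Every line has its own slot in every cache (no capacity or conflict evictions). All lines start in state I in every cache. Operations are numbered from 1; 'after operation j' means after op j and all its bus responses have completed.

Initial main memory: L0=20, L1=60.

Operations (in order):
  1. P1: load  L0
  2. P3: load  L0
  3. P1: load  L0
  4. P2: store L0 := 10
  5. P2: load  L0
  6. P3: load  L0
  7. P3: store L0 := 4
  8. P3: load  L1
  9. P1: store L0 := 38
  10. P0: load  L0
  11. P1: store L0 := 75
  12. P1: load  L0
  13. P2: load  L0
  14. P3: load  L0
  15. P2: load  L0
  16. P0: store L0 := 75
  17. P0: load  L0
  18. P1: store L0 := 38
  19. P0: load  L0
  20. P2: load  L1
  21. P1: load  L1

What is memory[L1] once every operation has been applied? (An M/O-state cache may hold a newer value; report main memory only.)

memory[L1] = 60

step 1: P1: load  L0  ⟶  ISII  (L0)  txn=BusRd  M[L0]=20
step 2: P3: load  L0  ⟶  ISIS  (L0)  txn=BusRd  M[L0]=20
step 3: P1: load  L0  ⟶  ISIS  (L0)  txn=∅  M[L0]=20
step 4: P2: store L0 := 10  ⟶  IIMI  (L0)  txn=BusRdX  M[L0]=20
step 5: P2: load  L0  ⟶  IIMI  (L0)  txn=∅  M[L0]=20
step 6: P3: load  L0  ⟶  IISS  (L0)  txn=BusRd+Flush  M[L0]=10
step 7: P3: store L0 := 4  ⟶  IIIM  (L0)  txn=BusRdX  M[L0]=10
step 8: P3: load  L1  ⟶  IIIS  (L1)  txn=BusRd  M[L1]=60
step 9: P1: store L0 := 38  ⟶  IMII  (L0)  txn=BusRdX+Flush  M[L0]=4
step 10: P0: load  L0  ⟶  SSII  (L0)  txn=BusRd+Flush  M[L0]=38
step 11: P1: store L0 := 75  ⟶  IMII  (L0)  txn=BusRdX  M[L0]=38
step 12: P1: load  L0  ⟶  IMII  (L0)  txn=∅  M[L0]=38
step 13: P2: load  L0  ⟶  ISSI  (L0)  txn=BusRd+Flush  M[L0]=75
step 14: P3: load  L0  ⟶  ISSS  (L0)  txn=BusRd  M[L0]=75
step 15: P2: load  L0  ⟶  ISSS  (L0)  txn=∅  M[L0]=75
step 16: P0: store L0 := 75  ⟶  MIII  (L0)  txn=BusRdX  M[L0]=75
step 17: P0: load  L0  ⟶  MIII  (L0)  txn=∅  M[L0]=75
step 18: P1: store L0 := 38  ⟶  IMII  (L0)  txn=BusRdX+Flush  M[L0]=75
step 19: P0: load  L0  ⟶  SSII  (L0)  txn=BusRd+Flush  M[L0]=38
step 20: P2: load  L1  ⟶  IISS  (L1)  txn=BusRd  M[L1]=60
step 21: P1: load  L1  ⟶  ISSS  (L1)  txn=BusRd  M[L1]=60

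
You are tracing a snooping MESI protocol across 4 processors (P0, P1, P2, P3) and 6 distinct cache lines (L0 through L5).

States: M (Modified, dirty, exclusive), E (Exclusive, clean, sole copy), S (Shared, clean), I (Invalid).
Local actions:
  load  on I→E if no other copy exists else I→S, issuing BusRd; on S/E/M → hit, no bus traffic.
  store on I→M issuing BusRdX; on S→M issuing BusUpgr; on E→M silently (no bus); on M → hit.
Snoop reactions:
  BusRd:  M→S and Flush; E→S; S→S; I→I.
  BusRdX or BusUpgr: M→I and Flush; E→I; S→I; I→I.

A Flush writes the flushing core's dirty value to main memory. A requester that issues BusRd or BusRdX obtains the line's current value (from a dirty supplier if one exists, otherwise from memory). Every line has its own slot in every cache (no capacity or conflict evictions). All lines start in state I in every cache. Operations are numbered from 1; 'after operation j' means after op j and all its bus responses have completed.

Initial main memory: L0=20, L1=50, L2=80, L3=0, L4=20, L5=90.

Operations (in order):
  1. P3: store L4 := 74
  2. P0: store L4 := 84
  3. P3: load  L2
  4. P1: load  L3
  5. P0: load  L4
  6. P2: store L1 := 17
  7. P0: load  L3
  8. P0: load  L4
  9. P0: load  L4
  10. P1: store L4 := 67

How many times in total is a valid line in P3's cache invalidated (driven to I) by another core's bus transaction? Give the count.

invalidations = 1

1. P3: store L4 := 74  bus=[BusRdX]  L4: P0=I P1=I P2=I P3=M  mem[L4]=20
2. P0: store L4 := 84  bus=[BusRdX,Flush]  L4: P0=M P1=I P2=I P3=I  mem[L4]=74
3. P3: load  L2  bus=[BusRd]  L2: P0=I P1=I P2=I P3=E  mem[L2]=80
4. P1: load  L3  bus=[BusRd]  L3: P0=I P1=E P2=I P3=I  mem[L3]=0
5. P0: load  L4  bus=[-]  L4: P0=M P1=I P2=I P3=I  mem[L4]=74
6. P2: store L1 := 17  bus=[BusRdX]  L1: P0=I P1=I P2=M P3=I  mem[L1]=50
7. P0: load  L3  bus=[BusRd]  L3: P0=S P1=S P2=I P3=I  mem[L3]=0
8. P0: load  L4  bus=[-]  L4: P0=M P1=I P2=I P3=I  mem[L4]=74
9. P0: load  L4  bus=[-]  L4: P0=M P1=I P2=I P3=I  mem[L4]=74
10. P1: store L4 := 67  bus=[BusRdX,Flush]  L4: P0=I P1=M P2=I P3=I  mem[L4]=84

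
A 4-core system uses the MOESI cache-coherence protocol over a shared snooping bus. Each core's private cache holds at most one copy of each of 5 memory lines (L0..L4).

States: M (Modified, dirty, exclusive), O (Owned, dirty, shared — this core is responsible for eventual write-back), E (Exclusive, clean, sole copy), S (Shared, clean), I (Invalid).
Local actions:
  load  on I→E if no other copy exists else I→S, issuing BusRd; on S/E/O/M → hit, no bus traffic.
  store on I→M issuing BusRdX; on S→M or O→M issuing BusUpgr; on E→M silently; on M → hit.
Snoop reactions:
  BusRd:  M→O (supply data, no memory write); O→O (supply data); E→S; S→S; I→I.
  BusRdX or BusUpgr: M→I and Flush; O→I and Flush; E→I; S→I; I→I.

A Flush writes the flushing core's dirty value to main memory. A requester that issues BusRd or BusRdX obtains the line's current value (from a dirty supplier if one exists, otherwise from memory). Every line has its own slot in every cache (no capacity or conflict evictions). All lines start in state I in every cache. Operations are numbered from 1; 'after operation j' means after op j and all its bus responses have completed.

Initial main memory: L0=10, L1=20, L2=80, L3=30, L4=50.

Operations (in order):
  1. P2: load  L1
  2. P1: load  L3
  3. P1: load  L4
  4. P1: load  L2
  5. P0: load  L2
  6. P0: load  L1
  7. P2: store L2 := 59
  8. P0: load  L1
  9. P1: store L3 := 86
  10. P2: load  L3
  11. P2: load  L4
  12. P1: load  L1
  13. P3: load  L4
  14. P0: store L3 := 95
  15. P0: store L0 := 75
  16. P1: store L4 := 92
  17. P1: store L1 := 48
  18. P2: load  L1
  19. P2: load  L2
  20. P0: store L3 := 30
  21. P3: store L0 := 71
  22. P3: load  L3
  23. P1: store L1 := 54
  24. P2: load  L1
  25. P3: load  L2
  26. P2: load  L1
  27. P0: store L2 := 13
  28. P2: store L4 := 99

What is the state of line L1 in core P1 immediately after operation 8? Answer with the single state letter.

1. P2: load  L1  bus=[BusRd]  L1: P0=I P1=I P2=E P3=I  mem[L1]=20
2. P1: load  L3  bus=[BusRd]  L3: P0=I P1=E P2=I P3=I  mem[L3]=30
3. P1: load  L4  bus=[BusRd]  L4: P0=I P1=E P2=I P3=I  mem[L4]=50
4. P1: load  L2  bus=[BusRd]  L2: P0=I P1=E P2=I P3=I  mem[L2]=80
5. P0: load  L2  bus=[BusRd]  L2: P0=S P1=S P2=I P3=I  mem[L2]=80
6. P0: load  L1  bus=[BusRd]  L1: P0=S P1=I P2=S P3=I  mem[L1]=20
7. P2: store L2 := 59  bus=[BusRdX]  L2: P0=I P1=I P2=M P3=I  mem[L2]=80
8. P0: load  L1  bus=[-]  L1: P0=S P1=I P2=S P3=I  mem[L1]=20
9. P1: store L3 := 86  bus=[-]  L3: P0=I P1=M P2=I P3=I  mem[L3]=30
10. P2: load  L3  bus=[BusRd]  L3: P0=I P1=O P2=S P3=I  mem[L3]=30
11. P2: load  L4  bus=[BusRd]  L4: P0=I P1=S P2=S P3=I  mem[L4]=50
12. P1: load  L1  bus=[BusRd]  L1: P0=S P1=S P2=S P3=I  mem[L1]=20
13. P3: load  L4  bus=[BusRd]  L4: P0=I P1=S P2=S P3=S  mem[L4]=50
14. P0: store L3 := 95  bus=[BusRdX,Flush]  L3: P0=M P1=I P2=I P3=I  mem[L3]=86
15. P0: store L0 := 75  bus=[BusRdX]  L0: P0=M P1=I P2=I P3=I  mem[L0]=10
16. P1: store L4 := 92  bus=[BusUpgr]  L4: P0=I P1=M P2=I P3=I  mem[L4]=50
17. P1: store L1 := 48  bus=[BusUpgr]  L1: P0=I P1=M P2=I P3=I  mem[L1]=20
18. P2: load  L1  bus=[BusRd]  L1: P0=I P1=O P2=S P3=I  mem[L1]=20
19. P2: load  L2  bus=[-]  L2: P0=I P1=I P2=M P3=I  mem[L2]=80
20. P0: store L3 := 30  bus=[-]  L3: P0=M P1=I P2=I P3=I  mem[L3]=86
21. P3: store L0 := 71  bus=[BusRdX,Flush]  L0: P0=I P1=I P2=I P3=M  mem[L0]=75
22. P3: load  L3  bus=[BusRd]  L3: P0=O P1=I P2=I P3=S  mem[L3]=86
23. P1: store L1 := 54  bus=[BusUpgr]  L1: P0=I P1=M P2=I P3=I  mem[L1]=20
24. P2: load  L1  bus=[BusRd]  L1: P0=I P1=O P2=S P3=I  mem[L1]=20
25. P3: load  L2  bus=[BusRd]  L2: P0=I P1=I P2=O P3=S  mem[L2]=80
26. P2: load  L1  bus=[-]  L1: P0=I P1=O P2=S P3=I  mem[L1]=20
27. P0: store L2 := 13  bus=[BusRdX,Flush]  L2: P0=M P1=I P2=I P3=I  mem[L2]=59
28. P2: store L4 := 99  bus=[BusRdX,Flush]  L4: P0=I P1=I P2=M P3=I  mem[L4]=92

state = I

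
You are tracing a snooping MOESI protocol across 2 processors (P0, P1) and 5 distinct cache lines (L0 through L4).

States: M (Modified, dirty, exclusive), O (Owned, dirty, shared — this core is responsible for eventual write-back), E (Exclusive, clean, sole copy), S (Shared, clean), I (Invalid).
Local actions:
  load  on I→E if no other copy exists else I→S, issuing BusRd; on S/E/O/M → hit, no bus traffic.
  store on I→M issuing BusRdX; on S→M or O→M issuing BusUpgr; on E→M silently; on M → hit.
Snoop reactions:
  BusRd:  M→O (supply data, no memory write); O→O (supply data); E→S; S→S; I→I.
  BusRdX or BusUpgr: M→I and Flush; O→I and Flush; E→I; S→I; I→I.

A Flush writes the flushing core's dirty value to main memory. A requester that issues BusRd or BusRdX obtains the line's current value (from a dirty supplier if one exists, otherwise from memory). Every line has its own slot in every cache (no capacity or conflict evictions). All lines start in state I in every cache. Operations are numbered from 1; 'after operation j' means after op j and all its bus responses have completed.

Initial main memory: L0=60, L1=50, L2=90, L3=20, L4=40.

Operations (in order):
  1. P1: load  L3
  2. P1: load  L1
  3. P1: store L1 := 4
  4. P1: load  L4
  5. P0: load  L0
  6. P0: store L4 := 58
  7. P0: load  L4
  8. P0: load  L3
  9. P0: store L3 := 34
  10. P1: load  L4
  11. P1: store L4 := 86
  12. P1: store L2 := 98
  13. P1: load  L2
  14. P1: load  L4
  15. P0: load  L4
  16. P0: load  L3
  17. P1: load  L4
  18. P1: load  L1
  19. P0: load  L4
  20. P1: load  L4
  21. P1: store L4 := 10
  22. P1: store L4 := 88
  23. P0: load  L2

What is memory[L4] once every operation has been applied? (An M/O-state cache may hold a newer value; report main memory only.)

memory[L4] = 58

step 1: P1: load  L3  ⟶  IE  (L3)  txn=BusRd  M[L3]=20
step 2: P1: load  L1  ⟶  IE  (L1)  txn=BusRd  M[L1]=50
step 3: P1: store L1 := 4  ⟶  IM  (L1)  txn=∅  M[L1]=50
step 4: P1: load  L4  ⟶  IE  (L4)  txn=BusRd  M[L4]=40
step 5: P0: load  L0  ⟶  EI  (L0)  txn=BusRd  M[L0]=60
step 6: P0: store L4 := 58  ⟶  MI  (L4)  txn=BusRdX  M[L4]=40
step 7: P0: load  L4  ⟶  MI  (L4)  txn=∅  M[L4]=40
step 8: P0: load  L3  ⟶  SS  (L3)  txn=BusRd  M[L3]=20
step 9: P0: store L3 := 34  ⟶  MI  (L3)  txn=BusUpgr  M[L3]=20
step 10: P1: load  L4  ⟶  OS  (L4)  txn=BusRd  M[L4]=40
step 11: P1: store L4 := 86  ⟶  IM  (L4)  txn=BusUpgr+Flush  M[L4]=58
step 12: P1: store L2 := 98  ⟶  IM  (L2)  txn=BusRdX  M[L2]=90
step 13: P1: load  L2  ⟶  IM  (L2)  txn=∅  M[L2]=90
step 14: P1: load  L4  ⟶  IM  (L4)  txn=∅  M[L4]=58
step 15: P0: load  L4  ⟶  SO  (L4)  txn=BusRd  M[L4]=58
step 16: P0: load  L3  ⟶  MI  (L3)  txn=∅  M[L3]=20
step 17: P1: load  L4  ⟶  SO  (L4)  txn=∅  M[L4]=58
step 18: P1: load  L1  ⟶  IM  (L1)  txn=∅  M[L1]=50
step 19: P0: load  L4  ⟶  SO  (L4)  txn=∅  M[L4]=58
step 20: P1: load  L4  ⟶  SO  (L4)  txn=∅  M[L4]=58
step 21: P1: store L4 := 10  ⟶  IM  (L4)  txn=BusUpgr  M[L4]=58
step 22: P1: store L4 := 88  ⟶  IM  (L4)  txn=∅  M[L4]=58
step 23: P0: load  L2  ⟶  SO  (L2)  txn=BusRd  M[L2]=90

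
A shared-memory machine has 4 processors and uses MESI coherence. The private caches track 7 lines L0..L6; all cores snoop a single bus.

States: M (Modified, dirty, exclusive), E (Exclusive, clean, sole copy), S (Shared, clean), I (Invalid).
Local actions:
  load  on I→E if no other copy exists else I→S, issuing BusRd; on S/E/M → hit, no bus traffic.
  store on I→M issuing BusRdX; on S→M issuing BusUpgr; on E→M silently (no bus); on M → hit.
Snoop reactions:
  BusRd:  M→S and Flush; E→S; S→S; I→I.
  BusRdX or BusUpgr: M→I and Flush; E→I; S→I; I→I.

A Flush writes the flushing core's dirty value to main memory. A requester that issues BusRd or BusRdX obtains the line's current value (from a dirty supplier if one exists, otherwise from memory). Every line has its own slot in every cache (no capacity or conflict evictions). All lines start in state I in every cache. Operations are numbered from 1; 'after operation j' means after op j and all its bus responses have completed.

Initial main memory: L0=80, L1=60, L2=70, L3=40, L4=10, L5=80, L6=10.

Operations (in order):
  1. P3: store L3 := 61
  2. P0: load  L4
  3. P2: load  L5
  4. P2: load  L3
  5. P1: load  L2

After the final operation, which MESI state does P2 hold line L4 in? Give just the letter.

step 1: P3: store L3 := 61  ⟶  IIIM  (L3)  txn=BusRdX  M[L3]=40
step 2: P0: load  L4  ⟶  EIII  (L4)  txn=BusRd  M[L4]=10
step 3: P2: load  L5  ⟶  IIEI  (L5)  txn=BusRd  M[L5]=80
step 4: P2: load  L3  ⟶  IISS  (L3)  txn=BusRd+Flush  M[L3]=61
step 5: P1: load  L2  ⟶  IEII  (L2)  txn=BusRd  M[L2]=70

state = I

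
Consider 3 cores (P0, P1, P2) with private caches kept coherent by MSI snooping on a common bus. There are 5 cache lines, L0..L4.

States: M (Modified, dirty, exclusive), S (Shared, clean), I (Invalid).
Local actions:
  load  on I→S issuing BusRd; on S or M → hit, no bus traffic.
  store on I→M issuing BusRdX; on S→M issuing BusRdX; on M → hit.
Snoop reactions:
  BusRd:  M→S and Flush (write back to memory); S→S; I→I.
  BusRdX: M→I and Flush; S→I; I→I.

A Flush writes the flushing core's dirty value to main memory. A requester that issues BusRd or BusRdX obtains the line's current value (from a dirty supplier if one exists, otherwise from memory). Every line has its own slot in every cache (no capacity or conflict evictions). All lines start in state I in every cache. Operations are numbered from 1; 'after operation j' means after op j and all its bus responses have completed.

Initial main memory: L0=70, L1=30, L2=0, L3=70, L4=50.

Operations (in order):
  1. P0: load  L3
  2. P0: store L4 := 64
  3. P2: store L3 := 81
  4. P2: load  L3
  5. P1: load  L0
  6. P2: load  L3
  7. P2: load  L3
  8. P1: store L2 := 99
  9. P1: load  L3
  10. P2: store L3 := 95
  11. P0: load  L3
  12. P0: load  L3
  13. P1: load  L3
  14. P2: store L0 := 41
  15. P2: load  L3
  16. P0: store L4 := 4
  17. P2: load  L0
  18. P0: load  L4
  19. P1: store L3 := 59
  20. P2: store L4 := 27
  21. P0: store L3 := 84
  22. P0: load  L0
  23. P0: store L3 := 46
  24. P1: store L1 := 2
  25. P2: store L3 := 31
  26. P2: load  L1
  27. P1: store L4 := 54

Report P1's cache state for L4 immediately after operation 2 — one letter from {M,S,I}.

state = I

[1] P0: load  L3 | P0:S(70), P1:I, P2:I | bus: BusRd
[2] P0: store L4 := 64 | P0:M(64), P1:I, P2:I | bus: BusRdX
[3] P2: store L3 := 81 | P0:I, P1:I, P2:M(81) | bus: BusRdX
[4] P2: load  L3 | P0:I, P1:I, P2:M(81) | bus: none
[5] P1: load  L0 | P0:I, P1:S(70), P2:I | bus: BusRd
[6] P2: load  L3 | P0:I, P1:I, P2:M(81) | bus: none
[7] P2: load  L3 | P0:I, P1:I, P2:M(81) | bus: none
[8] P1: store L2 := 99 | P0:I, P1:M(99), P2:I | bus: BusRdX
[9] P1: load  L3 | P0:I, P1:S(81), P2:S(81) | bus: BusRd,Flush
[10] P2: store L3 := 95 | P0:I, P1:I, P2:M(95) | bus: BusRdX
[11] P0: load  L3 | P0:S(95), P1:I, P2:S(95) | bus: BusRd,Flush
[12] P0: load  L3 | P0:S(95), P1:I, P2:S(95) | bus: none
[13] P1: load  L3 | P0:S(95), P1:S(95), P2:S(95) | bus: BusRd
[14] P2: store L0 := 41 | P0:I, P1:I, P2:M(41) | bus: BusRdX
[15] P2: load  L3 | P0:S(95), P1:S(95), P2:S(95) | bus: none
[16] P0: store L4 := 4 | P0:M(4), P1:I, P2:I | bus: none
[17] P2: load  L0 | P0:I, P1:I, P2:M(41) | bus: none
[18] P0: load  L4 | P0:M(4), P1:I, P2:I | bus: none
[19] P1: store L3 := 59 | P0:I, P1:M(59), P2:I | bus: BusRdX
[20] P2: store L4 := 27 | P0:I, P1:I, P2:M(27) | bus: BusRdX,Flush
[21] P0: store L3 := 84 | P0:M(84), P1:I, P2:I | bus: BusRdX,Flush
[22] P0: load  L0 | P0:S(41), P1:I, P2:S(41) | bus: BusRd,Flush
[23] P0: store L3 := 46 | P0:M(46), P1:I, P2:I | bus: none
[24] P1: store L1 := 2 | P0:I, P1:M(2), P2:I | bus: BusRdX
[25] P2: store L3 := 31 | P0:I, P1:I, P2:M(31) | bus: BusRdX,Flush
[26] P2: load  L1 | P0:I, P1:S(2), P2:S(2) | bus: BusRd,Flush
[27] P1: store L4 := 54 | P0:I, P1:M(54), P2:I | bus: BusRdX,Flush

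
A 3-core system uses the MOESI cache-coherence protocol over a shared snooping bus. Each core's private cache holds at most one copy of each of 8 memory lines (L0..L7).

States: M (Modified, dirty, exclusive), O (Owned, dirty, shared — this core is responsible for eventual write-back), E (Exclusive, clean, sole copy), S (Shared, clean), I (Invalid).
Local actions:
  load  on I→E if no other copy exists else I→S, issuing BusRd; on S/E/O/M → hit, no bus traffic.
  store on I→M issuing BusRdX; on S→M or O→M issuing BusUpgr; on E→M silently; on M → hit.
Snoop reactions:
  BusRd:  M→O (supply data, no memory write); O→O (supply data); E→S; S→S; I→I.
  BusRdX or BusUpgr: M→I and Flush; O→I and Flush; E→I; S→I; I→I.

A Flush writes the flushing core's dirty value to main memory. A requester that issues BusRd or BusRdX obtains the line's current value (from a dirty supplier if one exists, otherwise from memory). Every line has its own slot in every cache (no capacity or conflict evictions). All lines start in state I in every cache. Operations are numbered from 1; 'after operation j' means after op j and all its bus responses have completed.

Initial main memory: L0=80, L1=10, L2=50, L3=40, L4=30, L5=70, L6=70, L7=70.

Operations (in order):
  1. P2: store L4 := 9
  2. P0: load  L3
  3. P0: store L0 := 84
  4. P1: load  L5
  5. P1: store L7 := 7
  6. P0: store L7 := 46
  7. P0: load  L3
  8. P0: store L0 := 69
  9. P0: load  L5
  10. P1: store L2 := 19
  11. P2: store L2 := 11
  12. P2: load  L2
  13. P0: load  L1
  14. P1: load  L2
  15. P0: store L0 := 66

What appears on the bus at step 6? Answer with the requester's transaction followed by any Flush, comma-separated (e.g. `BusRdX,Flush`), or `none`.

bus = BusRdX,Flush

  op1 P2: store L4 := 9 → I/I/M on L4; bus BusRdX; mem=30
  op2 P0: load  L3 → E/I/I on L3; bus BusRd; mem=40
  op3 P0: store L0 := 84 → M/I/I on L0; bus BusRdX; mem=80
  op4 P1: load  L5 → I/E/I on L5; bus BusRd; mem=70
  op5 P1: store L7 := 7 → I/M/I on L7; bus BusRdX; mem=70
  op6 P0: store L7 := 46 → M/I/I on L7; bus BusRdX Flush; mem=7
  op7 P0: load  L3 → E/I/I on L3; bus (none); mem=40
  op8 P0: store L0 := 69 → M/I/I on L0; bus (none); mem=80
  op9 P0: load  L5 → S/S/I on L5; bus BusRd; mem=70
  op10 P1: store L2 := 19 → I/M/I on L2; bus BusRdX; mem=50
  op11 P2: store L2 := 11 → I/I/M on L2; bus BusRdX Flush; mem=19
  op12 P2: load  L2 → I/I/M on L2; bus (none); mem=19
  op13 P0: load  L1 → E/I/I on L1; bus BusRd; mem=10
  op14 P1: load  L2 → I/S/O on L2; bus BusRd; mem=19
  op15 P0: store L0 := 66 → M/I/I on L0; bus (none); mem=80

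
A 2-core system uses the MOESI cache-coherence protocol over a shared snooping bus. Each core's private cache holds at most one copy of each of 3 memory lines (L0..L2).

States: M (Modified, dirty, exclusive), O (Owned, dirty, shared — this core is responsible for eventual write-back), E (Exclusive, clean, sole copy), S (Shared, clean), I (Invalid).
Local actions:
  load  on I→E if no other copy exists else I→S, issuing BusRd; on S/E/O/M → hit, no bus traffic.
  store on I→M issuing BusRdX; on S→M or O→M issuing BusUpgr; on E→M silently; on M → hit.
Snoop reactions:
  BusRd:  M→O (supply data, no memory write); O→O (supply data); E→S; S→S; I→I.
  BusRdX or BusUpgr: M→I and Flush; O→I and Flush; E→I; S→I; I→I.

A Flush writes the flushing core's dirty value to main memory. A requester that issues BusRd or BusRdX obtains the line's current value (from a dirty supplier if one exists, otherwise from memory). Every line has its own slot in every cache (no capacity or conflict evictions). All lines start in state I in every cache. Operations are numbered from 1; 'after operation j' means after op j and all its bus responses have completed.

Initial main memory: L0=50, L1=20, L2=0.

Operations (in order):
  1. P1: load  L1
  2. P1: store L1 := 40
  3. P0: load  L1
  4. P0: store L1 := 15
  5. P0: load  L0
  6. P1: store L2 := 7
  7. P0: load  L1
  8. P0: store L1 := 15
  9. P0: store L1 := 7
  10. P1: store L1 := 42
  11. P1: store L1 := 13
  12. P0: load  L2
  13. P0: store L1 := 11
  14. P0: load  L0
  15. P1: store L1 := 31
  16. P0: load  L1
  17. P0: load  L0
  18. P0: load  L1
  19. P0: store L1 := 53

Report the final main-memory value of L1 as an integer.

  op1 P1: load  L1 → I/E on L1; bus BusRd; mem=20
  op2 P1: store L1 := 40 → I/M on L1; bus (none); mem=20
  op3 P0: load  L1 → S/O on L1; bus BusRd; mem=20
  op4 P0: store L1 := 15 → M/I on L1; bus BusUpgr Flush; mem=40
  op5 P0: load  L0 → E/I on L0; bus BusRd; mem=50
  op6 P1: store L2 := 7 → I/M on L2; bus BusRdX; mem=0
  op7 P0: load  L1 → M/I on L1; bus (none); mem=40
  op8 P0: store L1 := 15 → M/I on L1; bus (none); mem=40
  op9 P0: store L1 := 7 → M/I on L1; bus (none); mem=40
  op10 P1: store L1 := 42 → I/M on L1; bus BusRdX Flush; mem=7
  op11 P1: store L1 := 13 → I/M on L1; bus (none); mem=7
  op12 P0: load  L2 → S/O on L2; bus BusRd; mem=0
  op13 P0: store L1 := 11 → M/I on L1; bus BusRdX Flush; mem=13
  op14 P0: load  L0 → E/I on L0; bus (none); mem=50
  op15 P1: store L1 := 31 → I/M on L1; bus BusRdX Flush; mem=11
  op16 P0: load  L1 → S/O on L1; bus BusRd; mem=11
  op17 P0: load  L0 → E/I on L0; bus (none); mem=50
  op18 P0: load  L1 → S/O on L1; bus (none); mem=11
  op19 P0: store L1 := 53 → M/I on L1; bus BusUpgr Flush; mem=31

memory[L1] = 31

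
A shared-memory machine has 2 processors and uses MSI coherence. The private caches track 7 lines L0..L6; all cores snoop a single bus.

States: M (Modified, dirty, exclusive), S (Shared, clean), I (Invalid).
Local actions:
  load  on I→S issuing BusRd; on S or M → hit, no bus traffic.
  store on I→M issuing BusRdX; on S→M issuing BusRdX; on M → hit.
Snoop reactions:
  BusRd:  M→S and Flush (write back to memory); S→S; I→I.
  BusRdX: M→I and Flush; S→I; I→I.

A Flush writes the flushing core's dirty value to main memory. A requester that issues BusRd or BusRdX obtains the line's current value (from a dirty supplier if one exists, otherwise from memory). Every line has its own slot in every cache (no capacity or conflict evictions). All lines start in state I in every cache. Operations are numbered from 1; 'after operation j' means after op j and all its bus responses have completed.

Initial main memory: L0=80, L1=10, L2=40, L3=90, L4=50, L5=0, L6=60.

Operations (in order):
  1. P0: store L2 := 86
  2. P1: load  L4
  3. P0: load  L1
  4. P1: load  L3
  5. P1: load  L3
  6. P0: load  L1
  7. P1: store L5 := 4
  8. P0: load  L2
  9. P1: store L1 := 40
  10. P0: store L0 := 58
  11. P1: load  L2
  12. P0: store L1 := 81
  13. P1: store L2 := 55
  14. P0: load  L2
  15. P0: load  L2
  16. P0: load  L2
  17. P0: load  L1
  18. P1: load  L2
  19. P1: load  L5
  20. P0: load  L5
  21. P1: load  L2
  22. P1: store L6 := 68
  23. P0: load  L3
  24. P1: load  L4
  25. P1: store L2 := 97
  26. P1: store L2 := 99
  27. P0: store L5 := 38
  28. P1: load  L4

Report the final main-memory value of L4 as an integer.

memory[L4] = 50

1. P0: store L2 := 86  bus=[BusRdX]  L2: P0=M P1=I  mem[L2]=40
2. P1: load  L4  bus=[BusRd]  L4: P0=I P1=S  mem[L4]=50
3. P0: load  L1  bus=[BusRd]  L1: P0=S P1=I  mem[L1]=10
4. P1: load  L3  bus=[BusRd]  L3: P0=I P1=S  mem[L3]=90
5. P1: load  L3  bus=[-]  L3: P0=I P1=S  mem[L3]=90
6. P0: load  L1  bus=[-]  L1: P0=S P1=I  mem[L1]=10
7. P1: store L5 := 4  bus=[BusRdX]  L5: P0=I P1=M  mem[L5]=0
8. P0: load  L2  bus=[-]  L2: P0=M P1=I  mem[L2]=40
9. P1: store L1 := 40  bus=[BusRdX]  L1: P0=I P1=M  mem[L1]=10
10. P0: store L0 := 58  bus=[BusRdX]  L0: P0=M P1=I  mem[L0]=80
11. P1: load  L2  bus=[BusRd,Flush]  L2: P0=S P1=S  mem[L2]=86
12. P0: store L1 := 81  bus=[BusRdX,Flush]  L1: P0=M P1=I  mem[L1]=40
13. P1: store L2 := 55  bus=[BusRdX]  L2: P0=I P1=M  mem[L2]=86
14. P0: load  L2  bus=[BusRd,Flush]  L2: P0=S P1=S  mem[L2]=55
15. P0: load  L2  bus=[-]  L2: P0=S P1=S  mem[L2]=55
16. P0: load  L2  bus=[-]  L2: P0=S P1=S  mem[L2]=55
17. P0: load  L1  bus=[-]  L1: P0=M P1=I  mem[L1]=40
18. P1: load  L2  bus=[-]  L2: P0=S P1=S  mem[L2]=55
19. P1: load  L5  bus=[-]  L5: P0=I P1=M  mem[L5]=0
20. P0: load  L5  bus=[BusRd,Flush]  L5: P0=S P1=S  mem[L5]=4
21. P1: load  L2  bus=[-]  L2: P0=S P1=S  mem[L2]=55
22. P1: store L6 := 68  bus=[BusRdX]  L6: P0=I P1=M  mem[L6]=60
23. P0: load  L3  bus=[BusRd]  L3: P0=S P1=S  mem[L3]=90
24. P1: load  L4  bus=[-]  L4: P0=I P1=S  mem[L4]=50
25. P1: store L2 := 97  bus=[BusRdX]  L2: P0=I P1=M  mem[L2]=55
26. P1: store L2 := 99  bus=[-]  L2: P0=I P1=M  mem[L2]=55
27. P0: store L5 := 38  bus=[BusRdX]  L5: P0=M P1=I  mem[L5]=4
28. P1: load  L4  bus=[-]  L4: P0=I P1=S  mem[L4]=50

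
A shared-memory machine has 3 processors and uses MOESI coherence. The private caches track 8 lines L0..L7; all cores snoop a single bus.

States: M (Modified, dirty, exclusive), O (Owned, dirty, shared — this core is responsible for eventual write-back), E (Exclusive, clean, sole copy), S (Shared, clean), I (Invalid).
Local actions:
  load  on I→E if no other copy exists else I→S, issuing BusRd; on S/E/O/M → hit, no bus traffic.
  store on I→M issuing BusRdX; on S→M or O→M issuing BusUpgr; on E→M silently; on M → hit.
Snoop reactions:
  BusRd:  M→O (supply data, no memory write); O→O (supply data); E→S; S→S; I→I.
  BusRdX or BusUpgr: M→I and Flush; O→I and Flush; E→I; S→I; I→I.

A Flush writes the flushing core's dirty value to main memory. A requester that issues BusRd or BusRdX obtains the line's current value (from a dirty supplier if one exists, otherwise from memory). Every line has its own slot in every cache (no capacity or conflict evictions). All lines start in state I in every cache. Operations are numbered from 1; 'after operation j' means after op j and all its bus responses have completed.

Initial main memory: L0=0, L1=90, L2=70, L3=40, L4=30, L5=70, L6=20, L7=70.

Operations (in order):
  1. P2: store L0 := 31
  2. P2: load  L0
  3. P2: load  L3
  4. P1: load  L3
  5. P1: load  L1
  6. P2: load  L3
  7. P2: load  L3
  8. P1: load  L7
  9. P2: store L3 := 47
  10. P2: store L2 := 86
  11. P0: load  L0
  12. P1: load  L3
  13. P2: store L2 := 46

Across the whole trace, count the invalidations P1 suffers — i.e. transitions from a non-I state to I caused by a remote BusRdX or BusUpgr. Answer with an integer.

1. P2: store L0 := 31  bus=[BusRdX]  L0: P0=I P1=I P2=M  mem[L0]=0
2. P2: load  L0  bus=[-]  L0: P0=I P1=I P2=M  mem[L0]=0
3. P2: load  L3  bus=[BusRd]  L3: P0=I P1=I P2=E  mem[L3]=40
4. P1: load  L3  bus=[BusRd]  L3: P0=I P1=S P2=S  mem[L3]=40
5. P1: load  L1  bus=[BusRd]  L1: P0=I P1=E P2=I  mem[L1]=90
6. P2: load  L3  bus=[-]  L3: P0=I P1=S P2=S  mem[L3]=40
7. P2: load  L3  bus=[-]  L3: P0=I P1=S P2=S  mem[L3]=40
8. P1: load  L7  bus=[BusRd]  L7: P0=I P1=E P2=I  mem[L7]=70
9. P2: store L3 := 47  bus=[BusUpgr]  L3: P0=I P1=I P2=M  mem[L3]=40
10. P2: store L2 := 86  bus=[BusRdX]  L2: P0=I P1=I P2=M  mem[L2]=70
11. P0: load  L0  bus=[BusRd]  L0: P0=S P1=I P2=O  mem[L0]=0
12. P1: load  L3  bus=[BusRd]  L3: P0=I P1=S P2=O  mem[L3]=40
13. P2: store L2 := 46  bus=[-]  L2: P0=I P1=I P2=M  mem[L2]=70

invalidations = 1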